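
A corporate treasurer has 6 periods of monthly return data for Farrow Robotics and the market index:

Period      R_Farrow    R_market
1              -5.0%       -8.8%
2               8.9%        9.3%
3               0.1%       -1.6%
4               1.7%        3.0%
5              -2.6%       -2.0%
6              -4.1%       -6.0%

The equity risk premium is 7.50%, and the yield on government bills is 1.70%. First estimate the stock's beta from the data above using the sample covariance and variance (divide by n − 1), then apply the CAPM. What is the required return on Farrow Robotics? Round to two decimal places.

7.45%

Mean R_i = (-5.0 + 8.9 + 0.1 + 1.7 − 2.6 − 4.1) / 6 = -0.1667%
Mean R_m = (-8.8 + 9.3 − 1.6 + 3.0 − 2.0 − 6.0) / 6 = -1.0167%
Σ(R_i − R̄_i)(R_m − R̄_m) = 160.4933  ⇒  Cov = 160.4933 / 5 = 32.0987
Σ(R_m − R̄_m)² = 209.2883  ⇒  Var(R_m) = 209.2883 / 5 = 41.8577
β = Cov / Var(R_m) = 32.0987 / 41.8577 = 0.7669
E(R) = R_f + β × MRP = 1.70% + 0.7669 × 7.50% = 7.45%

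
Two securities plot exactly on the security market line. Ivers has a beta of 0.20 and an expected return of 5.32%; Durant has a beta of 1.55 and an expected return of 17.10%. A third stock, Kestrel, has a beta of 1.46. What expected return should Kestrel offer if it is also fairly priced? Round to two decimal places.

MRP (SML slope) = (17.10% − 5.32%) / (1.55 − 0.20) = 11.78% / 1.35 = 8.7259%
R_f (intercept) = 5.32% − 0.20 × 8.7259% = 3.5748%
E(R_Kestrel) = R_f + β × MRP = 3.5748% + 1.46 × 8.7259% = 16.31%

16.31%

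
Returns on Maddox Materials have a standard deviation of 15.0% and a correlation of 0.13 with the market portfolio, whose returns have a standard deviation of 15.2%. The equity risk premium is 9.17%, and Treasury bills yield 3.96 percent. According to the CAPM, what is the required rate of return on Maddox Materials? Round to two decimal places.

5.14%

β = ρ × σ_i / σ_m = 0.13 × 15.0% / 15.2% = 0.1283
E(R) = 3.96% + 0.1283 × 9.17% = 5.14%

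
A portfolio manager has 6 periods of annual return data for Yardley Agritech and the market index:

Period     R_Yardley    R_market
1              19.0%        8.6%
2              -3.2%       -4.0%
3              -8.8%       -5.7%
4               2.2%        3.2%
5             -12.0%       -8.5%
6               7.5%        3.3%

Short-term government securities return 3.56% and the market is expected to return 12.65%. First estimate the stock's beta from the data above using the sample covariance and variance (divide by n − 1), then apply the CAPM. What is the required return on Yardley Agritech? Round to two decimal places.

18.94%

Mean R_i = (19.0 − 3.2 − 8.8 + 2.2 − 12.0 + 7.5) / 6 = 0.7833%
Mean R_m = (8.6 − 4.0 − 5.7 + 3.2 − 8.5 + 3.3) / 6 = -0.5167%
Σ(R_i − R̄_i)(R_m − R̄_m) = 362.5783  ⇒  Cov = 362.5783 / 5 = 72.5157
Σ(R_m − R̄_m)² = 214.2283  ⇒  Var(R_m) = 214.2283 / 5 = 42.8457
β = Cov / Var(R_m) = 72.5157 / 42.8457 = 1.6925
MRP = 12.65% − 3.56% = 9.09%
E(R) = R_f + β × MRP = 3.56% + 1.6925 × 9.09% = 18.94%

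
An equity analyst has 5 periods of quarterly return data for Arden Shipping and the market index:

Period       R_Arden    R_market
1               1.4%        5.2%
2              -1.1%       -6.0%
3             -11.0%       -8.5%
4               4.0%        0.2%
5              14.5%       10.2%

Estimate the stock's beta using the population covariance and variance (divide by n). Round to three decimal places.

1.064

Mean R_i = (1.4 − 1.1 − 11.0 + 4.0 + 14.5) / 5 = 1.5600%
Mean R_m = (5.2 − 6.0 − 8.5 + 0.2 + 10.2) / 5 = 0.2200%
Σ(R_i − R̄_i)(R_m − R̄_m) = 254.3640  ⇒  Cov = 254.3640 / 5 = 50.8728
Σ(R_m − R̄_m)² = 239.1280  ⇒  Var(R_m) = 239.1280 / 5 = 47.8256
β = Cov / Var(R_m) = 50.8728 / 47.8256 = 1.0637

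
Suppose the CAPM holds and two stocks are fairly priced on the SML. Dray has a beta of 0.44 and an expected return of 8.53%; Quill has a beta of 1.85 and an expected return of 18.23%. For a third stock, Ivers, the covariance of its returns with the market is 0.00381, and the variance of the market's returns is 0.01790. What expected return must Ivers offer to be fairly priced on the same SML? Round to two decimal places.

6.97%

MRP = (18.23% − 8.53%) / (1.85 − 0.44) = 6.8794%
R_f = 8.53% − 0.44 × 6.8794% = 5.5031%
β_Ivers = Cov / Var(R_m) = 0.00381 / 0.01790 = 0.2128
E(R_Ivers) = R_f + β × MRP = 5.5031% + 0.2128 × 6.8794% = 6.97%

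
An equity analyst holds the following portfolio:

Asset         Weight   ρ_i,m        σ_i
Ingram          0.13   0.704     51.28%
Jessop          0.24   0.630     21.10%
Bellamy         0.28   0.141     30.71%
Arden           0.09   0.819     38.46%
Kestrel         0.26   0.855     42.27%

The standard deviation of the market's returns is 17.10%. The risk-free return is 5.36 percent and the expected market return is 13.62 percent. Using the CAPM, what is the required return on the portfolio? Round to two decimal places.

β_Ingram = 0.704 × 51.28% / 17.10% = 2.1112
β_Jessop = 0.630 × 21.10% / 17.10% = 0.7774
β_Bellamy = 0.141 × 30.71% / 17.10% = 0.2532
β_Arden = 0.819 × 38.46% / 17.10% = 1.8420
β_Kestrel = 0.855 × 42.27% / 17.10% = 2.1135
β_P = Σ w_i β_i = 0.13×2.1112 + 0.24×0.7774 + 0.28×0.2532 + 0.09×1.8420 + 0.26×2.1135 = 1.2472
MRP = 13.62% − 5.36% = 8.26%
E(R_P) = R_f + β_P × MRP = 5.36% + 1.2472 × 8.26% = 15.66%

15.66%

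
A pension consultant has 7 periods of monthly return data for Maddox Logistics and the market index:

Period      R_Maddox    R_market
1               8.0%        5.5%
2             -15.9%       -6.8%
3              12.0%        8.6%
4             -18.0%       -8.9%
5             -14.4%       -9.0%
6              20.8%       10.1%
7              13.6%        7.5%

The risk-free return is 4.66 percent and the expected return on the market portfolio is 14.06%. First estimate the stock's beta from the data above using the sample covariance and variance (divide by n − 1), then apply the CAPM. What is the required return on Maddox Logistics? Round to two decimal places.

21.98%

Mean R_i = (8.0 − 15.9 + 12.0 − 18.0 − 14.4 + 20.8 + 13.6) / 7 = 0.8714%
Mean R_m = (5.5 − 6.8 + 8.6 − 8.9 − 9.0 + 10.1 + 7.5) / 7 = 1.0000%
Σ(R_i − R̄_i)(R_m − R̄_m) = 851.1000  ⇒  Cov = 851.1000 / 6 = 141.8500
Σ(R_m − R̄_m)² = 461.9200  ⇒  Var(R_m) = 461.9200 / 6 = 76.9867
β = Cov / Var(R_m) = 141.8500 / 76.9867 = 1.8425
MRP = 14.06% − 4.66% = 9.40%
E(R) = R_f + β × MRP = 4.66% + 1.8425 × 9.40% = 21.98%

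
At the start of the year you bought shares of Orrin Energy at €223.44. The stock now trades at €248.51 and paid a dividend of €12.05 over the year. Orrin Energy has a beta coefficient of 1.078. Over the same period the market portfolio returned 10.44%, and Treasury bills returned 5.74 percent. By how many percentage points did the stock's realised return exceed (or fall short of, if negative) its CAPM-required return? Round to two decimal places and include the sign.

Realised HPR = (P1 + D1 − P0) / P0 = (248.51 + 12.05 − 223.44) / 223.44 = 37.12 / 223.44 = 16.6130%
MRP = 10.44% − 5.74% = 4.70%
CAPM required = R_f + β·MRP = 5.74% + 1.078 × 4.70% = 10.80660%
α = realised − required = 16.6130% − 10.80660% = +5.81%

+5.81%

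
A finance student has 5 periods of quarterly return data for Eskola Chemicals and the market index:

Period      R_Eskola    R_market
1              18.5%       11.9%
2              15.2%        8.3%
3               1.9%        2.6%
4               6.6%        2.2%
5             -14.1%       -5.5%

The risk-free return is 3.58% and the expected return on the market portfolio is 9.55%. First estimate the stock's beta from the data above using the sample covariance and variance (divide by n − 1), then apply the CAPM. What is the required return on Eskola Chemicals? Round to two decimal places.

14.88%

Mean R_i = (18.5 + 15.2 + 1.9 + 6.6 − 14.1) / 5 = 5.6200%
Mean R_m = (11.9 + 8.3 + 2.6 + 2.2 − 5.5) / 5 = 3.9000%
Σ(R_i − R̄_i)(R_m − R̄_m) = 333.7300  ⇒  Cov = 333.7300 / 4 = 83.4325
Σ(R_m − R̄_m)² = 176.3000  ⇒  Var(R_m) = 176.3000 / 4 = 44.0750
β = Cov / Var(R_m) = 83.4325 / 44.0750 = 1.8930
MRP = 9.55% − 3.58% = 5.97%
E(R) = R_f + β × MRP = 3.58% + 1.8930 × 5.97% = 14.88%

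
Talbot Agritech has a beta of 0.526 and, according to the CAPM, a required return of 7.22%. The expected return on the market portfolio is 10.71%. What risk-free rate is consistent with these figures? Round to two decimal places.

3.35%

E(R) = R_f + β(E(R_m) − R_f) = R_f(1 − β) + β·E(R_m)
7.22% = R_f × (1 − 0.526) + 0.526 × 10.71%
7.22% = R_f × 0.474 + 5.63346%
R_f = (7.22% − 5.63346%) / 0.474 = 3.35%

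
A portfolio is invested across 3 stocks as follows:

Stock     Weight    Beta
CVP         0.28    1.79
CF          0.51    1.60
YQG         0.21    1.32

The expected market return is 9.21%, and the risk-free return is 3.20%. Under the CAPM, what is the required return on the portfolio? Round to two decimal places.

12.78%

β_P = Σ w_i β_i = 0.28×1.79 + 0.51×1.60 + 0.21×1.32 = 1.5944
MRP = 9.21% − 3.20% = 6.01%
E(R_P) = R_f + β_P × MRP = 3.20% + 1.5944 × 6.01% = 12.78%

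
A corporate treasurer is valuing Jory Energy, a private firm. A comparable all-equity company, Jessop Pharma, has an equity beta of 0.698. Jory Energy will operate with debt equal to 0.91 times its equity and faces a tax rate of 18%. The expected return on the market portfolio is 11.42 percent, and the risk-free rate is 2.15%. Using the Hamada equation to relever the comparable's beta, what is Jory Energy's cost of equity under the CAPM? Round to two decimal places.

β_L = β_U × [1 + (1 − t)(D/E)] = 0.698 × [1 + (1 − 0.18) × 0.91]
    = 0.698 × [1 + 0.82 × 0.91] = 0.698 × 1.7462 = 1.2188
MRP = 11.42% − 2.15% = 9.27%
E(R) = R_f + β_L × MRP = 2.15% + 1.2188 × 9.27% = 13.45%

13.45%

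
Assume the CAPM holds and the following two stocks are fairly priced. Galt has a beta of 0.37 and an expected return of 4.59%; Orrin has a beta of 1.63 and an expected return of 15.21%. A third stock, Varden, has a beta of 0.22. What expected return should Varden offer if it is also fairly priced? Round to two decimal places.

MRP (SML slope) = (15.21% − 4.59%) / (1.63 − 0.37) = 10.62% / 1.26 = 8.4286%
R_f (intercept) = 4.59% − 0.37 × 8.4286% = 1.4714%
E(R_Varden) = R_f + β × MRP = 1.4714% + 0.22 × 8.4286% = 3.33%

3.33%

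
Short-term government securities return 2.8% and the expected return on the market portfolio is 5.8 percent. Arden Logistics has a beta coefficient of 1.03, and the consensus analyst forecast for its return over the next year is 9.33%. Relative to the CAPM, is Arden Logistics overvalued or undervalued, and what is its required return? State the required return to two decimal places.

MRP = 5.8% − 2.8% = 3.00%
Required return = R_f + β·MRP = 2.8% + 1.03 × 3.0% = 5.89%
Forecast 9.33% > required 5.89% → the stock plots above the SML → undervalued.

Undervalued; required return 5.89%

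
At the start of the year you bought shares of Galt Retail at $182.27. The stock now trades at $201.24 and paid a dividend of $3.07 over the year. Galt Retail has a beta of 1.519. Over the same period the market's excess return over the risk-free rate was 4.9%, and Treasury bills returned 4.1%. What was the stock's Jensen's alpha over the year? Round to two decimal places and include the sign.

Realised HPR = (P1 + D1 − P0) / P0 = (201.24 + 3.07 − 182.27) / 182.27 = 22.04 / 182.27 = 12.0920%
CAPM required = R_f + β·MRP = 4.1% + 1.519 × 4.9% = 11.5431%
α = realised − required = 12.0920% − 11.5431% = +0.55%

+0.55%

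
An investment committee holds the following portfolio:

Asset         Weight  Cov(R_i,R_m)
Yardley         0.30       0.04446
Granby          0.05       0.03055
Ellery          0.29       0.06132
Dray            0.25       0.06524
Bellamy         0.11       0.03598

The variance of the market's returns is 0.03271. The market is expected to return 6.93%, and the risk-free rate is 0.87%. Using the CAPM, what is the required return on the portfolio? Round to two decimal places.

10.67%

β_Yardley = 0.04446 / 0.03271 = 1.3592
β_Granby = 0.03055 / 0.03271 = 0.9340
β_Ellery = 0.06132 / 0.03271 = 1.8747
β_Dray = 0.06524 / 0.03271 = 1.9945
β_Bellamy = 0.03598 / 0.03271 = 1.1000
β_P = Σ w_i β_i = 0.30×1.3592 + 0.05×0.9340 + 0.29×1.8747 + 0.25×1.9945 + 0.11×1.1000 = 1.6177
MRP = 6.93% − 0.87% = 6.06%
E(R_P) = R_f + β_P × MRP = 0.87% + 1.6177 × 6.06% = 10.67%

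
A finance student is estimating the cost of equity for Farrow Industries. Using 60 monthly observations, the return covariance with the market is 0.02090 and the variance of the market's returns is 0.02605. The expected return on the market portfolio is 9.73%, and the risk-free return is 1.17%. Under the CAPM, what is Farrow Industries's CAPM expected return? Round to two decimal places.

β = Cov(R_i, R_m) / Var(R_m) = 0.02090 / 0.02605 = 0.8023
MRP = 9.73% − 1.17% = 8.56%
E(R) = R_f + β × MRP = 1.17% + 0.8023 × 8.56% = 8.04%

8.04%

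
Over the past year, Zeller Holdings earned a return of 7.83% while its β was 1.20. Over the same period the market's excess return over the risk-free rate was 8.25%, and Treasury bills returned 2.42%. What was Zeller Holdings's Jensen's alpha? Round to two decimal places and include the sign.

-4.49%

CAPM benchmark = R_f + β(R_m − R_f) = 2.42% + 1.20 × 8.25% = 12.3200%
α = actual − benchmark = 7.83% − 12.3200% = -4.49%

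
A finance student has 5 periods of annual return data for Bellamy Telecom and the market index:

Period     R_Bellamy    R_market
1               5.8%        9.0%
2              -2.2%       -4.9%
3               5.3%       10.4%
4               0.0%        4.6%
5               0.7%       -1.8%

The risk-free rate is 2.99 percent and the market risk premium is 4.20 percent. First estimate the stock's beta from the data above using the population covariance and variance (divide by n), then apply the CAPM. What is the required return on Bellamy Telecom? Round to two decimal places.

Mean R_i = (5.8 − 2.2 + 5.3 + 0.0 + 0.7) / 5 = 1.9200%
Mean R_m = (9.0 − 4.9 + 10.4 + 4.6 − 1.8) / 5 = 3.4600%
Σ(R_i − R̄_i)(R_m − R̄_m) = 83.6240  ⇒  Cov = 83.6240 / 5 = 16.7248
Σ(R_m − R̄_m)² = 177.7120  ⇒  Var(R_m) = 177.7120 / 5 = 35.5424
β = Cov / Var(R_m) = 16.7248 / 35.5424 = 0.4706
E(R) = R_f + β × MRP = 2.99% + 0.4706 × 4.20% = 4.97%

4.97%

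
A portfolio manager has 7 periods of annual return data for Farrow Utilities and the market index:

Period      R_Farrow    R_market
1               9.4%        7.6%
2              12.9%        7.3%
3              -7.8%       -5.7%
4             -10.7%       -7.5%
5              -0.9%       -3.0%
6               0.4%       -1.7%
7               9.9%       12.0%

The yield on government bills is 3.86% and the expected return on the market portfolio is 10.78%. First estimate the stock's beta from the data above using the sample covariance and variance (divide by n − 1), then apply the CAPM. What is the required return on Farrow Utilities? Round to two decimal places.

Mean R_i = (9.4 + 12.9 − 7.8 − 10.7 − 0.9 + 0.4 + 9.9) / 7 = 1.8857%
Mean R_m = (7.6 + 7.3 − 5.7 − 7.5 − 3.0 − 1.7 + 12.0) / 7 = 1.2857%
Σ(R_i − R̄_i)(R_m − R̄_m) = 394.1686  ⇒  Cov = 394.1686 / 6 = 65.6948
Σ(R_m − R̄_m)² = 344.1086  ⇒  Var(R_m) = 344.1086 / 6 = 57.3514
β = Cov / Var(R_m) = 65.6948 / 57.3514 = 1.1455
MRP = 10.78% − 3.86% = 6.92%
E(R) = R_f + β × MRP = 3.86% + 1.1455 × 6.92% = 11.79%

11.79%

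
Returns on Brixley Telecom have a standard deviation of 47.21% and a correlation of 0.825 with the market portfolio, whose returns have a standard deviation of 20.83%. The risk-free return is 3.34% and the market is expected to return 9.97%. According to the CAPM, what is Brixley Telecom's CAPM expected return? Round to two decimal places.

β = ρ × σ_i / σ_m = 0.825 × 47.21% / 20.83% = 1.8698
MRP = 9.97% − 3.34% = 6.63%
E(R) = 3.34% + 1.8698 × 6.63% = 15.74%

15.74%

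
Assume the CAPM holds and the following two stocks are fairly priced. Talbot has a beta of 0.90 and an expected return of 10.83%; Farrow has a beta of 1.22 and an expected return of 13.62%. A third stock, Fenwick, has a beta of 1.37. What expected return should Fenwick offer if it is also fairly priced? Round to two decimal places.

MRP (SML slope) = (13.62% − 10.83%) / (1.22 − 0.90) = 2.79% / 0.32 = 8.7188%
R_f (intercept) = 10.83% − 0.90 × 8.7188% = 2.9831%
E(R_Fenwick) = R_f + β × MRP = 2.9831% + 1.37 × 8.7188% = 14.93%

14.93%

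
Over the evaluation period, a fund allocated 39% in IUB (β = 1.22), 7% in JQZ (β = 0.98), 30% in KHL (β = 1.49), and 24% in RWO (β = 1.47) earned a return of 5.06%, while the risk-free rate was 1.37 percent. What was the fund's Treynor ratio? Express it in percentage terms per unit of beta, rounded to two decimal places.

2.75%

β_P = 0.39×1.22 + 0.07×0.98 + 0.30×1.49 + 0.24×1.47 = 1.3442
Treynor = (R_P − R_f) / β_P = (5.06% − 1.37%) / 1.3442 = 3.69% / 1.3442 = 2.75%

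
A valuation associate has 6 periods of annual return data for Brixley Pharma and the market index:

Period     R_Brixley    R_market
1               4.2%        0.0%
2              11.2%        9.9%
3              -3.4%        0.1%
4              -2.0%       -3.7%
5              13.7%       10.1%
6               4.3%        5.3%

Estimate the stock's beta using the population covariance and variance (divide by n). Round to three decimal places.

Mean R_i = (4.2 + 11.2 − 3.4 − 2.0 + 13.7 + 4.3) / 6 = 4.6667%
Mean R_m = (0.0 + 9.9 + 0.1 − 3.7 + 10.1 + 5.3) / 6 = 3.6167%
Σ(R_i − R̄_i)(R_m − R̄_m) = 177.8333  ⇒  Cov = 177.8333 / 6 = 29.6389
Σ(R_m − R̄_m)² = 163.3283  ⇒  Var(R_m) = 163.3283 / 6 = 27.2214
β = Cov / Var(R_m) = 29.6389 / 27.2214 = 1.0888

1.089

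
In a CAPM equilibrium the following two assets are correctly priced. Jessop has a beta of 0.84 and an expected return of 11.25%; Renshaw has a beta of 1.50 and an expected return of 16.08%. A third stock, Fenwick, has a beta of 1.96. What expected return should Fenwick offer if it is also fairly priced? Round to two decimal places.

19.45%

MRP (SML slope) = (16.08% − 11.25%) / (1.50 − 0.84) = 4.83% / 0.66 = 7.3182%
R_f (intercept) = 11.25% − 0.84 × 7.3182% = 5.1027%
E(R_Fenwick) = R_f + β × MRP = 5.1027% + 1.96 × 7.3182% = 19.45%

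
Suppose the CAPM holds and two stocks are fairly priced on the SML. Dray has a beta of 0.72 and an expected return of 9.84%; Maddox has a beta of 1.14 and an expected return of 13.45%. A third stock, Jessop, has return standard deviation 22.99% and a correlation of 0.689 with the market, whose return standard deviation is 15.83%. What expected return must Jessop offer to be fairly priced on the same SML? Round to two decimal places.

MRP = (13.45% − 9.84%) / (1.14 − 0.72) = 8.5952%
R_f = 9.84% − 0.72 × 8.5952% = 3.6515%
β_Jessop = ρ·σ_i/σ_m = 0.689 × 22.99 / 15.83 = 1.0006
E(R_Jessop) = R_f + β × MRP = 3.6515% + 1.0006 × 8.5952% = 12.25%

12.25%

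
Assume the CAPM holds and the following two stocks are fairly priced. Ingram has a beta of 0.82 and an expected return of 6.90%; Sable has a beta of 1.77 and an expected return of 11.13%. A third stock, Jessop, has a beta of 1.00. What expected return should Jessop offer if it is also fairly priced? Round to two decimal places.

MRP (SML slope) = (11.13% − 6.90%) / (1.77 − 0.82) = 4.23% / 0.95 = 4.4526%
R_f (intercept) = 6.90% − 0.82 × 4.4526% = 3.2489%
E(R_Jessop) = R_f + β × MRP = 3.2489% + 1.00 × 4.4526% = 7.70%

7.70%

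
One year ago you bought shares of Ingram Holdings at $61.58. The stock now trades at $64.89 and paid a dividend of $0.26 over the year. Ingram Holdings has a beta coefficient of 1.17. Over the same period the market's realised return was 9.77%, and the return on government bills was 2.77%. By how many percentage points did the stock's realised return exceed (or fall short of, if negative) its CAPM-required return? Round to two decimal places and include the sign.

Realised HPR = (P1 + D1 − P0) / P0 = (64.89 + 0.26 − 61.58) / 61.58 = 3.57 / 61.58 = 5.7973%
MRP = 9.77% − 2.77% = 7.00%
CAPM required = R_f + β·MRP = 2.77% + 1.17 × 7.00% = 10.9600%
α = realised − required = 5.7973% − 10.9600% = -5.16%

-5.16%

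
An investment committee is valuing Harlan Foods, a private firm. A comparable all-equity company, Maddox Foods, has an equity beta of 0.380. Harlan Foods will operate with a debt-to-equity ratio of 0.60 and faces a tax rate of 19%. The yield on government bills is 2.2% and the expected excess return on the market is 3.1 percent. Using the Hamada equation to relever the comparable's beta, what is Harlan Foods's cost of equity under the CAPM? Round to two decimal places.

3.95%

β_L = β_U × [1 + (1 − t)(D/E)] = 0.380 × [1 + (1 − 0.19) × 0.60]
    = 0.380 × [1 + 0.81 × 0.60] = 0.380 × 1.4860 = 0.5647
E(R) = R_f + β_L × MRP = 2.2% + 0.5647 × 3.1% = 3.95%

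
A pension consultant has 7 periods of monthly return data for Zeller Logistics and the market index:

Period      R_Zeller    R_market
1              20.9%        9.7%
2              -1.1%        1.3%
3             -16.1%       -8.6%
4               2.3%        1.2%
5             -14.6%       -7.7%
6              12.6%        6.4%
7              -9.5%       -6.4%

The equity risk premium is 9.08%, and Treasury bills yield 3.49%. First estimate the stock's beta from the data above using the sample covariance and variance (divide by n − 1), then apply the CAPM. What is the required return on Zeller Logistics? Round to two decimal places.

20.86%

Mean R_i = (20.9 − 1.1 − 16.1 + 2.3 − 14.6 + 12.6 − 9.5) / 7 = -0.7857%
Mean R_m = (9.7 + 1.3 − 8.6 + 1.2 − 7.7 + 6.4 − 6.4) / 7 = -0.5857%
Σ(R_i − R̄_i)(R_m − R̄_m) = 593.1586  ⇒  Cov = 593.1586 / 6 = 98.8598
Σ(R_m − R̄_m)² = 309.9886  ⇒  Var(R_m) = 309.9886 / 6 = 51.6648
β = Cov / Var(R_m) = 98.8598 / 51.6648 = 1.9135
E(R) = R_f + β × MRP = 3.49% + 1.9135 × 9.08% = 20.86%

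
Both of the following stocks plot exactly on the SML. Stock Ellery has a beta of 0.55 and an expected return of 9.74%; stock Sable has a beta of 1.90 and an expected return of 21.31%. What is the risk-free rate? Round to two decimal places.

5.03%

Both satisfy E(R) = R_f + β·MRP, so the slope of the SML is
MRP = (21.31% − 9.74%) / (1.90 − 0.55) = 11.57% / 1.35 = 8.5704%
R_f = E(R_Ellery) − β_Ellery·MRP = 9.74% − 0.55 × 8.5704% = 5.0263%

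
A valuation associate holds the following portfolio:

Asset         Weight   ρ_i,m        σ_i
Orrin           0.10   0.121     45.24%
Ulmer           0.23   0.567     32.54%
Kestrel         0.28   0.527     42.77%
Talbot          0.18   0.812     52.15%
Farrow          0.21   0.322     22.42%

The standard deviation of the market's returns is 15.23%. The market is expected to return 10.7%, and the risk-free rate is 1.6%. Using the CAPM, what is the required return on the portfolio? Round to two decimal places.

13.69%

β_Orrin = 0.121 × 45.24% / 15.23% = 0.3594
β_Ulmer = 0.567 × 32.54% / 15.23% = 1.2114
β_Kestrel = 0.527 × 42.77% / 15.23% = 1.4800
β_Talbot = 0.812 × 52.15% / 15.23% = 2.7804
β_Farrow = 0.322 × 22.42% / 15.23% = 0.4740
β_P = Σ w_i β_i = 0.10×0.3594 + 0.23×1.2114 + 0.28×1.4800 + 0.18×2.7804 + 0.21×0.4740 = 1.3290
MRP = 10.7% − 1.6% = 9.10%
E(R_P) = R_f + β_P × MRP = 1.6% + 1.3290 × 9.1% = 13.69%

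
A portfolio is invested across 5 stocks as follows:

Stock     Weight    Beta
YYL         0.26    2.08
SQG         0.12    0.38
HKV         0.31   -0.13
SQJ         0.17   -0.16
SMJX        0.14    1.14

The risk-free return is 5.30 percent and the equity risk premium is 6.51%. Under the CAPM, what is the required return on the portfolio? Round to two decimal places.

9.72%

β_P = Σ w_i β_i = 0.26×2.08 + 0.12×0.38 + 0.31×-0.13 + 0.17×-0.16 + 0.14×1.14 = 0.6785
E(R_P) = R_f + β_P × MRP = 5.30% + 0.6785 × 6.51% = 9.72%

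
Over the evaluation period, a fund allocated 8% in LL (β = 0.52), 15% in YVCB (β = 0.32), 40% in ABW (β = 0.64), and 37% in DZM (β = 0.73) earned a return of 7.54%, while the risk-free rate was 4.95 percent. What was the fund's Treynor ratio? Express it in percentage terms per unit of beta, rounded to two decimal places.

4.21%

β_P = 0.08×0.52 + 0.15×0.32 + 0.40×0.64 + 0.37×0.73 = 0.6157
Treynor = (R_P − R_f) / β_P = (7.54% − 4.95%) / 0.6157 = 2.59% / 0.6157 = 4.21%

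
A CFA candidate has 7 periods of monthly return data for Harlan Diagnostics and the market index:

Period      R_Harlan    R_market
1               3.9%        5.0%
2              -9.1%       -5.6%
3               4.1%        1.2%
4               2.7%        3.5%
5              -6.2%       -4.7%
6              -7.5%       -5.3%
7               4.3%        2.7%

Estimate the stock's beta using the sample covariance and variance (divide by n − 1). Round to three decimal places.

Mean R_i = (3.9 − 9.1 + 4.1 + 2.7 − 6.2 − 7.5 + 4.3) / 7 = -1.1143%
Mean R_m = (5.0 − 5.6 + 1.2 + 3.5 − 4.7 − 5.3 + 2.7) / 7 = -0.4571%
Σ(R_i − R̄_i)(R_m − R̄_m) = 161.7643  ⇒  Cov = 161.7643 / 6 = 26.9607
Σ(R_m − R̄_m)² = 126.0571  ⇒  Var(R_m) = 126.0571 / 6 = 21.0095
β = Cov / Var(R_m) = 26.9607 / 21.0095 = 1.2833

1.283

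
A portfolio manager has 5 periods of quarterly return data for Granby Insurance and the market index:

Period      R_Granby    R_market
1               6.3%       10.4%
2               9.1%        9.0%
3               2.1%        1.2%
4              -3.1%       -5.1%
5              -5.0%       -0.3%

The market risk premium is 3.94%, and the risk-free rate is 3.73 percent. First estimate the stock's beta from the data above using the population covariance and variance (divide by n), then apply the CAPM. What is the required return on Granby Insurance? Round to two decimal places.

Mean R_i = (6.3 + 9.1 + 2.1 − 3.1 − 5.0) / 5 = 1.8800%
Mean R_m = (10.4 + 9.0 + 1.2 − 5.1 − 0.3) / 5 = 3.0400%
Σ(R_i − R̄_i)(R_m − R̄_m) = 138.6740  ⇒  Cov = 138.6740 / 5 = 27.7348
Σ(R_m − R̄_m)² = 170.4920  ⇒  Var(R_m) = 170.4920 / 5 = 34.0984
β = Cov / Var(R_m) = 27.7348 / 34.0984 = 0.8134
E(R) = R_f + β × MRP = 3.73% + 0.8134 × 3.94% = 6.93%

6.93%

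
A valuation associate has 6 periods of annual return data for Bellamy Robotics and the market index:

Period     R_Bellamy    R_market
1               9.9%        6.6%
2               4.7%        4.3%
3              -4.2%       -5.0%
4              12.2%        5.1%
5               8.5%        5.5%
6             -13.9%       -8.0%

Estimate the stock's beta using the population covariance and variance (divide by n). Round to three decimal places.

1.548

Mean R_i = (9.9 + 4.7 − 4.2 + 12.2 + 8.5 − 13.9) / 6 = 2.8667%
Mean R_m = (6.6 + 4.3 − 5.0 + 5.1 + 5.5 − 8.0) / 6 = 1.4167%
Σ(R_i − R̄_i)(R_m − R̄_m) = 302.3533  ⇒  Cov = 302.3533 / 6 = 50.3922
Σ(R_m − R̄_m)² = 195.2683  ⇒  Var(R_m) = 195.2683 / 6 = 32.5447
β = Cov / Var(R_m) = 50.3922 / 32.5447 = 1.5484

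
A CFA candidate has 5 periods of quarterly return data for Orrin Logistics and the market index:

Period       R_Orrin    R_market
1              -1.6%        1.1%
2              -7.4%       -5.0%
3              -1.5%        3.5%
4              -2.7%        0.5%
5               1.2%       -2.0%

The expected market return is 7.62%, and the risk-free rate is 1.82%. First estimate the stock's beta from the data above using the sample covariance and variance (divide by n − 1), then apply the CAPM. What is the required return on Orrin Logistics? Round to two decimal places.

Mean R_i = (-1.6 − 7.4 − 1.5 − 2.7 + 1.2) / 5 = -2.4000%
Mean R_m = (1.1 − 5.0 + 3.5 + 0.5 − 2.0) / 5 = -0.3800%
Σ(R_i − R̄_i)(R_m − R̄_m) = 21.6800  ⇒  Cov = 21.6800 / 4 = 5.4200
Σ(R_m − R̄_m)² = 41.9880  ⇒  Var(R_m) = 41.9880 / 4 = 10.4970
β = Cov / Var(R_m) = 5.4200 / 10.4970 = 0.5163
MRP = 7.62% − 1.82% = 5.80%
E(R) = R_f + β × MRP = 1.82% + 0.5163 × 5.80% = 4.81%

4.81%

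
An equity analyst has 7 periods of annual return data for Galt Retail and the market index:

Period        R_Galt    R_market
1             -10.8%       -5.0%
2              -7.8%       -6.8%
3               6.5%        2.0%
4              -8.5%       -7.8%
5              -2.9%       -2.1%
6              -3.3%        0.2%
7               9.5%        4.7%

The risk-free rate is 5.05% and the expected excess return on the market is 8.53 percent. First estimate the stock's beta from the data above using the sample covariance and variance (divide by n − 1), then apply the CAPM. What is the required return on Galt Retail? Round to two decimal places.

Mean R_i = (-10.8 − 7.8 + 6.5 − 8.5 − 2.9 − 3.3 + 9.5) / 7 = -2.4714%
Mean R_m = (-5.0 − 6.8 + 2.0 − 7.8 − 2.1 + 0.2 + 4.7) / 7 = -2.1143%
Σ(R_i − R̄_i)(R_m − R̄_m) = 199.8429  ⇒  Cov = 199.8429 / 6 = 33.3072
Σ(R_m − R̄_m)² = 131.3286  ⇒  Var(R_m) = 131.3286 / 6 = 21.8881
β = Cov / Var(R_m) = 33.3072 / 21.8881 = 1.5217
E(R) = R_f + β × MRP = 5.05% + 1.5217 × 8.53% = 18.03%

18.03%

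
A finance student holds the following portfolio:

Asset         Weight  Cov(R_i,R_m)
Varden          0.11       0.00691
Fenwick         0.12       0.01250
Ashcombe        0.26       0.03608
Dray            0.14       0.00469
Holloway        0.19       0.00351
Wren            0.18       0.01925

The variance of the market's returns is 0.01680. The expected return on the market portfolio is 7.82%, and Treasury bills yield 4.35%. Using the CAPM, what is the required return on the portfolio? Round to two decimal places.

7.74%

β_Varden = 0.00691 / 0.01680 = 0.4113
β_Fenwick = 0.01250 / 0.01680 = 0.7440
β_Ashcombe = 0.03608 / 0.01680 = 2.1476
β_Dray = 0.00469 / 0.01680 = 0.2792
β_Holloway = 0.00351 / 0.01680 = 0.2089
β_Wren = 0.01925 / 0.01680 = 1.1458
β_P = Σ w_i β_i = 0.11×0.4113 + 0.12×0.7440 + 0.26×2.1476 + 0.14×0.2792 + 0.19×0.2089 + 0.18×1.1458 = 0.9779
MRP = 7.82% − 4.35% = 3.47%
E(R_P) = R_f + β_P × MRP = 4.35% + 0.9779 × 3.47% = 7.74%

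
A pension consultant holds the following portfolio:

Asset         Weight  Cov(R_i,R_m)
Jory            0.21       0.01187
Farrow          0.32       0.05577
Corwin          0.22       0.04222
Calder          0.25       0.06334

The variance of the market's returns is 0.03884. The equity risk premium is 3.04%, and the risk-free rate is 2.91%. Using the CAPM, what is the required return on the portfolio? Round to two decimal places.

6.47%

β_Jory = 0.01187 / 0.03884 = 0.3056
β_Farrow = 0.05577 / 0.03884 = 1.4359
β_Corwin = 0.04222 / 0.03884 = 1.0870
β_Calder = 0.06334 / 0.03884 = 1.6308
β_P = Σ w_i β_i = 0.21×0.3056 + 0.32×1.4359 + 0.22×1.0870 + 0.25×1.6308 = 1.1705
E(R_P) = R_f + β_P × MRP = 2.91% + 1.1705 × 3.04% = 6.47%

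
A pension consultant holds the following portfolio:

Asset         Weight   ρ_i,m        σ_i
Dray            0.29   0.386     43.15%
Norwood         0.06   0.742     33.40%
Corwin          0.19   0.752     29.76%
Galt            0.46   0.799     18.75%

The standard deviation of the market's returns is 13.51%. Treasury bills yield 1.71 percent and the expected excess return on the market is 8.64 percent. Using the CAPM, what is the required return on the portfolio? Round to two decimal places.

β_Dray = 0.386 × 43.15% / 13.51% = 1.2329
β_Norwood = 0.742 × 33.40% / 13.51% = 1.8344
β_Corwin = 0.752 × 29.76% / 13.51% = 1.6565
β_Galt = 0.799 × 18.75% / 13.51% = 1.1089
β_P = Σ w_i β_i = 0.29×1.2329 + 0.06×1.8344 + 0.19×1.6565 + 0.46×1.1089 = 1.2924
E(R_P) = R_f + β_P × MRP = 1.71% + 1.2924 × 8.64% = 12.88%

12.88%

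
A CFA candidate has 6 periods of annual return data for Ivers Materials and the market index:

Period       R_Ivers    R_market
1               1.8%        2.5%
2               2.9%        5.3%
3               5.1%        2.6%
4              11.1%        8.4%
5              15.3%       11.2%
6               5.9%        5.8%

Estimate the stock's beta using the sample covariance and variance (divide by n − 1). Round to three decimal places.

1.413

Mean R_i = (1.8 + 2.9 + 5.1 + 11.1 + 15.3 + 5.9) / 6 = 7.0167%
Mean R_m = (2.5 + 5.3 + 2.6 + 8.4 + 11.2 + 5.8) / 6 = 5.9667%
Σ(R_i − R̄_i)(R_m − R̄_m) = 80.7533  ⇒  Cov = 80.7533 / 5 = 16.1507
Σ(R_m − R̄_m)² = 57.1333  ⇒  Var(R_m) = 57.1333 / 5 = 11.4267
β = Cov / Var(R_m) = 16.1507 / 11.4267 = 1.4134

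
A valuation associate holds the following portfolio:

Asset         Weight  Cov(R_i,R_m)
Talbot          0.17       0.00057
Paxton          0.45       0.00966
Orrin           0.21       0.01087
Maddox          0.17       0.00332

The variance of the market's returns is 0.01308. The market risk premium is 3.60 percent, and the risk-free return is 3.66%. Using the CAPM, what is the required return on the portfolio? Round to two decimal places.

β_Talbot = 0.00057 / 0.01308 = 0.0436
β_Paxton = 0.00966 / 0.01308 = 0.7385
β_Orrin = 0.01087 / 0.01308 = 0.8310
β_Maddox = 0.00332 / 0.01308 = 0.2538
β_P = Σ w_i β_i = 0.17×0.0436 + 0.45×0.7385 + 0.21×0.8310 + 0.17×0.2538 = 0.5574
E(R_P) = R_f + β_P × MRP = 3.66% + 0.5574 × 3.60% = 5.67%

5.67%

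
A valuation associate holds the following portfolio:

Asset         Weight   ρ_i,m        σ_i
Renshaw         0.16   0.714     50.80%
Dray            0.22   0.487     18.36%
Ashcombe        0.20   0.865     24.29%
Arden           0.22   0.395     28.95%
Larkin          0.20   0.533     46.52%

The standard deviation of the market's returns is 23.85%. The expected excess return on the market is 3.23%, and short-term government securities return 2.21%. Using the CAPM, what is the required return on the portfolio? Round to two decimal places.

4.84%

β_Renshaw = 0.714 × 50.80% / 23.85% = 1.5208
β_Dray = 0.487 × 18.36% / 23.85% = 0.3749
β_Ashcombe = 0.865 × 24.29% / 23.85% = 0.8810
β_Arden = 0.395 × 28.95% / 23.85% = 0.4795
β_Larkin = 0.533 × 46.52% / 23.85% = 1.0396
β_P = Σ w_i β_i = 0.16×1.5208 + 0.22×0.3749 + 0.20×0.8810 + 0.22×0.4795 + 0.20×1.0396 = 0.8154
E(R_P) = R_f + β_P × MRP = 2.21% + 0.8154 × 3.23% = 4.84%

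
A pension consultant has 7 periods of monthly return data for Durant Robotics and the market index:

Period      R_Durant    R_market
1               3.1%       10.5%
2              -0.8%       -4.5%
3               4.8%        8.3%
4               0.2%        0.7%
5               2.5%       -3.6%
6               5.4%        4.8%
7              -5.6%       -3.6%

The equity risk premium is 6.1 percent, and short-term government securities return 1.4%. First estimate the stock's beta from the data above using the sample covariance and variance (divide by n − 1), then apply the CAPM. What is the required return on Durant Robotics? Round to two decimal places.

Mean R_i = (3.1 − 0.8 + 4.8 + 0.2 + 2.5 + 5.4 − 5.6) / 7 = 1.3714%
Mean R_m = (10.5 − 4.5 + 8.3 + 0.7 − 3.6 + 4.8 − 3.6) / 7 = 1.8000%
Σ(R_i − R̄_i)(R_m − R̄_m) = 95.9300  ⇒  Cov = 95.9300 / 6 = 15.9883
Σ(R_m − R̄_m)² = 226.1600  ⇒  Var(R_m) = 226.1600 / 6 = 37.6933
β = Cov / Var(R_m) = 15.9883 / 37.6933 = 0.4242
E(R) = R_f + β × MRP = 1.4% + 0.4242 × 6.1% = 3.99%

3.99%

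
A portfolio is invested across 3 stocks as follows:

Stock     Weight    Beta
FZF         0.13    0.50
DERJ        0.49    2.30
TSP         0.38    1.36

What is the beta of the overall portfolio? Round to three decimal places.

β_P = Σ w_i β_i = 0.13×0.50 + 0.49×2.30 + 0.38×1.36 = 1.7088

1.709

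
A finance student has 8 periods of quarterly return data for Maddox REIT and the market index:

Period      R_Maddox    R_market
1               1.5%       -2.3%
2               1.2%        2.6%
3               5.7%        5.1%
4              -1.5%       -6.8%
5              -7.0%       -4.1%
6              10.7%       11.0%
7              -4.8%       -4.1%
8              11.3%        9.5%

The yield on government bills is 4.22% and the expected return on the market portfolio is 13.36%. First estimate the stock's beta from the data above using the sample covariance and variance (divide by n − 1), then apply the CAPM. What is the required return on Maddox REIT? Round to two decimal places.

Mean R_i = (1.5 + 1.2 + 5.7 − 1.5 − 7.0 + 10.7 − 4.8 + 11.3) / 8 = 2.1375%
Mean R_m = (-2.3 + 2.6 + 5.1 − 6.8 − 4.1 + 11.0 − 4.1 + 9.5) / 8 = 1.3625%
Σ(R_i − R̄_i)(R_m − R̄_m) = 289.0713  ⇒  Cov = 289.0713 / 7 = 41.2959
Σ(R_m − R̄_m)² = 314.3188  ⇒  Var(R_m) = 314.3188 / 7 = 44.9027
β = Cov / Var(R_m) = 41.2959 / 44.9027 = 0.9197
MRP = 13.36% − 4.22% = 9.14%
E(R) = R_f + β × MRP = 4.22% + 0.9197 × 9.14% = 12.63%

12.63%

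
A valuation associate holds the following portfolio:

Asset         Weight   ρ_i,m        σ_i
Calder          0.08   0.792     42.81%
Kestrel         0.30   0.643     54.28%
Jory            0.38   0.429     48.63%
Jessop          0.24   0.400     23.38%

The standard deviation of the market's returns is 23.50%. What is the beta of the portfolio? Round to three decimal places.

β_Calder = 0.792 × 42.81% / 23.50% = 1.4428
β_Kestrel = 0.643 × 54.28% / 23.50% = 1.4852
β_Jory = 0.429 × 48.63% / 23.50% = 0.8878
β_Jessop = 0.400 × 23.38% / 23.50% = 0.3980
β_P = Σ w_i β_i = 0.08×1.4428 + 0.30×1.4852 + 0.38×0.8878 + 0.24×0.3980 = 0.9939

0.994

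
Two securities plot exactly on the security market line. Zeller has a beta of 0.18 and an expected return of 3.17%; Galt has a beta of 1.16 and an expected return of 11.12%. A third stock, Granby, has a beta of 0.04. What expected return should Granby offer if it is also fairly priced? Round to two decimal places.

2.03%

MRP (SML slope) = (11.12% − 3.17%) / (1.16 − 0.18) = 7.95% / 0.98 = 8.1122%
R_f (intercept) = 3.17% − 0.18 × 8.1122% = 1.7098%
E(R_Granby) = R_f + β × MRP = 1.7098% + 0.04 × 8.1122% = 2.03%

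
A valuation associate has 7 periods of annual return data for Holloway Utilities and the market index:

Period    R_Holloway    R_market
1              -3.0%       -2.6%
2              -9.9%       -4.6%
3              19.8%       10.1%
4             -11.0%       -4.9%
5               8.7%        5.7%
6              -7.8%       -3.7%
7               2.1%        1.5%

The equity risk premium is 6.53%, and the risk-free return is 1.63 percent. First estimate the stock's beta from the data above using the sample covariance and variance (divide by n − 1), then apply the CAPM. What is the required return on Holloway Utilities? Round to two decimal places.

Mean R_i = (-3.0 − 9.9 + 19.8 − 11.0 + 8.7 − 7.8 + 2.1) / 7 = -0.1571%
Mean R_m = (-2.6 − 4.6 + 10.1 − 4.9 + 5.7 − 3.7 + 1.5) / 7 = 0.2143%
Σ(R_i − R̄_i)(R_m − R̄_m) = 389.0557  ⇒  Cov = 389.0557 / 6 = 64.8426
Σ(R_m − R̄_m)² = 202.0486  ⇒  Var(R_m) = 202.0486 / 6 = 33.6748
β = Cov / Var(R_m) = 64.8426 / 33.6748 = 1.9256
E(R) = R_f + β × MRP = 1.63% + 1.9256 × 6.53% = 14.20%

14.20%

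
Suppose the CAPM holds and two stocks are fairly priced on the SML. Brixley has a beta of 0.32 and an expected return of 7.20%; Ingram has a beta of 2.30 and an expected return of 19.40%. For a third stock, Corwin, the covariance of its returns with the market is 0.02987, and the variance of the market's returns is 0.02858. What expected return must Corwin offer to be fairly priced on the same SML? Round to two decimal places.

11.67%

MRP = (19.40% − 7.20%) / (2.30 − 0.32) = 6.1616%
R_f = 7.20% − 0.32 × 6.1616% = 5.2283%
β_Corwin = Cov / Var(R_m) = 0.02987 / 0.02858 = 1.0451
E(R_Corwin) = R_f + β × MRP = 5.2283% + 1.0451 × 6.1616% = 11.67%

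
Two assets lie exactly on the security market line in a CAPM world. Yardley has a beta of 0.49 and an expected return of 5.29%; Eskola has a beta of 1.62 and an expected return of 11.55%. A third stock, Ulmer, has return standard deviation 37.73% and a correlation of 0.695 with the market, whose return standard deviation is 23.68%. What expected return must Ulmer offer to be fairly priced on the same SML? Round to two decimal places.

MRP = (11.55% − 5.29%) / (1.62 − 0.49) = 5.5398%
R_f = 5.29% − 0.49 × 5.5398% = 2.5755%
β_Ulmer = ρ·σ_i/σ_m = 0.695 × 37.73 / 23.68 = 1.1074
E(R_Ulmer) = R_f + β × MRP = 2.5755% + 1.1074 × 5.5398% = 8.71%

8.71%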